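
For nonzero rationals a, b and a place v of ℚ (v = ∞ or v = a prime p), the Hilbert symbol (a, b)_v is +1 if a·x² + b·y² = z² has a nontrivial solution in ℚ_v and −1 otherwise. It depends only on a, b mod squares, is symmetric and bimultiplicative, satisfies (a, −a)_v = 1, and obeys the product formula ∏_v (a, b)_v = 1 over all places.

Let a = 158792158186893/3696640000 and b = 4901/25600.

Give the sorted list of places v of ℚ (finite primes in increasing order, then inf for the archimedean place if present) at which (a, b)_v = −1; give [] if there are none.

Mod squares: a ≡ 154077, b ≡ 29. Check v ∈ {∞, 2, 3, 5, 7, 11, 13, 19, 23, 29, 41}.
v=5: a=5^-4·(≡2), b=5^-2·(≡4) mod 5; (2|5)=-1, (4|5)=+1; (−1)^{-4·-2·2}·(-1)^-2·(+1)^-4 = +1.
v=7: a=7^1·(≡6), b=7^0·(≡1) mod 7; (6|7)=-1, (1|7)=+1; (−1)^{1·0·3}·(-1)^0·(+1)^1 = +1.
v=11: a=11^1·(≡5), b=11^0·(≡2) mod 11; (5|11)=+1, (2|11)=-1; (−1)^{1·0·5}·(+1)^0·(-1)^1 = -1.
v=41: a=41^2·(≡21), b=41^0·(≡27) mod 41; (21|41)=+1, (27|41)=-1; (−1)^{2·0·20}·(+1)^0·(-1)^2 = +1.
v=23: a=23^1·(≡2), b=23^0·(≡2) mod 23; (2|23)=+1, (2|23)=+1; (−1)^{1·0·11}·(+1)^0·(+1)^1 = +1.
v=3: a=3^7·(≡2), b=3^0·(≡2) mod 3; (2|3)=-1, (2|3)=-1; (−1)^{7·0·1}·(-1)^0·(-1)^7 = -1.
v=19: a=19^-2·(≡4), b=19^0·(≡8) mod 19; (4|19)=+1, (8|19)=-1; (−1)^{-2·0·9}·(+1)^0·(-1)^-2 = +1.
v=2: v_2(a)=-14, v_2(b)=-10; units ≡ 5, 5 (mod 8); ε·ε+αω+βω = 0·0+-14·1+-10·1 ≡ 0  ⇒  (a,b)_2 = +1.
v=29: a=29^3·(≡28), b=29^1·(≡9) mod 29; (28|29)=+1, (9|29)=+1; (−1)^{3·1·14}·(+1)^1·(+1)^3 = +1.
v=13: a=13^0·(≡10), b=13^2·(≡1) mod 13; (10|13)=+1, (1|13)=+1; (−1)^{0·2·6}·(+1)^2·(+1)^0 = +1.
v=∞: 154077 > 0 and 29 > 0  ⇒  (a,b)_∞ = +1.
(154077, 29 / ℚ) ramifies at {3, 11}: a division algebra.

[3, 11]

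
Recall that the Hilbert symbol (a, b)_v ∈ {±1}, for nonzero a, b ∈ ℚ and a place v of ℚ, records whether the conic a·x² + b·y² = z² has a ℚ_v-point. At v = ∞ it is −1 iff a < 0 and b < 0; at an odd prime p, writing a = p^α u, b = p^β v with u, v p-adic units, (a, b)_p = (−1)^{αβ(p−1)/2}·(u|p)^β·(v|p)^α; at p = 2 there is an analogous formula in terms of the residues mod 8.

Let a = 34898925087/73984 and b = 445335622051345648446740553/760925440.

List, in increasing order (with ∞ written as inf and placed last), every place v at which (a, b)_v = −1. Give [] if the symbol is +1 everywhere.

Mod squares: a ≡ 814463, b ≡ 332605. Check v ∈ {∞, 2, 3, 5, 7, 11, 13, 17, 23, 29, 31, 43, 47}.
v=47: a=47^1·(≡35), b=47^2·(≡15) mod 47; (35|47)=-1, (15|47)=-1; (−1)^{1·2·23}·(-1)^2·(-1)^1 = -1.
v=13: a=13^1·(≡4), b=13^3·(≡3) mod 13; (4|13)=+1, (3|13)=+1; (−1)^{1·3·6}·(+1)^3·(+1)^1 = +1.
v=43: a=43^1·(≡13), b=43^3·(≡9) mod 43; (13|43)=+1, (9|43)=+1; (−1)^{1·3·21}·(+1)^3·(+1)^1 = -1.
v=31: a=31^1·(≡20), b=31^2·(≡24) mod 31; (20|31)=+1, (24|31)=-1; (−1)^{1·2·15}·(+1)^2·(-1)^1 = -1.
v=29: a=29^0·(≡11), b=29^2·(≡7) mod 29; (11|29)=-1, (7|29)=+1; (−1)^{0·2·14}·(-1)^2·(+1)^0 = +1.
v=3: a=3^4·(≡2), b=3^6·(≡1) mod 3; (2|3)=-1, (1|3)=+1; (−1)^{4·6·1}·(-1)^6·(+1)^4 = +1.
v=17: a=17^-2·(≡5), b=17^-3·(≡1) mod 17; (5|17)=-1, (1|17)=+1; (−1)^{-2·-3·8}·(-1)^-3·(+1)^-2 = -1.
v=11: a=11^0·(≡9), b=11^-2·(≡9) mod 11; (9|11)=+1, (9|11)=+1; (−1)^{0·-2·5}·(+1)^-2·(+1)^0 = +1.
v=7: a=7^0·(≡5), b=7^1·(≡6) mod 7; (5|7)=-1, (6|7)=-1; (−1)^{0·1·3}·(-1)^1·(-1)^0 = -1.
v=∞: 814463 > 0 and 332605 > 0  ⇒  (a,b)_∞ = +1.
v=5: a=5^0·(≡3), b=5^-1·(≡1) mod 5; (3|5)=-1, (1|5)=+1; (−1)^{0·-1·2}·(-1)^-1·(+1)^0 = -1.
v=2: v_2(a)=-8, v_2(b)=-8; units ≡ 7, 5 (mod 8); ε·ε+αω+βω = 1·0+-8·1+-8·0 ≡ 0  ⇒  (a,b)_2 = +1.
v=23: a=23^2·(≡19), b=23^4·(≡9) mod 23; (19|23)=-1, (9|23)=+1; (−1)^{2·4·11}·(-1)^4·(+1)^2 = +1.
|Ram(814463, 332605)| = 6, even; anisotropic at {5, 7, 17, 31, 43, 47}.

[5, 7, 17, 31, 43, 47]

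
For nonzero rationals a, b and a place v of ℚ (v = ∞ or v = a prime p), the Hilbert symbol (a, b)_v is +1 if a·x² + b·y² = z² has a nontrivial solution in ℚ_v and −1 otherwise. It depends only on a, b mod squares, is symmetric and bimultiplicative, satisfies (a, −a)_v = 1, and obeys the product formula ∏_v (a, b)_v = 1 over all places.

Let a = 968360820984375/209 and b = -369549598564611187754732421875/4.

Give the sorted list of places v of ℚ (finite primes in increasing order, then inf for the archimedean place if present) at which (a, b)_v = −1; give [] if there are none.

(a, b) ≡ (914680767, -299915) mod (ℚ^×)²; places V = {2, 3, 5, 7, 11, 13, 17, 19, 23, 41, ∞}.
(a,b)_41: α=1, u≡33; β=3, v≡17 (mod 41); (33|41)=+1, (17|41)=-1; sign (−1)^0·+1^3·-1^1 = -1.
(a,b)_3: α=1, u≡1; β=0, v≡1 (mod 3); (1|3)=+1, (1|3)=+1; sign (−1)^0·+1^0·+1^1 = +1.
(a,b)_23: α=1, u≡13; β=2, v≡10 (mod 23); (13|23)=+1, (10|23)=-1; sign (−1)^0·+1^2·-1^1 = -1.
(a,b)_7: α=3, u≡6; β=7, v≡2 (mod 7); (6|7)=-1, (2|7)=+1; sign (−1)^1·-1^7·+1^3 = +1.
(a,b)_19: α=-1, u≡8; β=3, v≡1 (mod 19); (8|19)=-1, (1|19)=+1; sign (−1)^1·-1^3·+1^-1 = +1.
(a,b)_2: α=0, β=-2; u≡7, v≡5 (mod 8); ε(u)ε(v)=1·0, αω(v)=0·1, βω(u)=-2·0; sum ≡ 0  ⇒  +1.
(a,b)_17: α=3, u≡14; β=4, v≡15 (mod 17); (14|17)=-1, (15|17)=+1; sign (−1)^0·-1^4·+1^3 = +1.
(a,b)_5: α=6, u≡2; β=9, v≡3 (mod 5); (2|5)=-1, (3|5)=-1; sign (−1)^0·-1^9·-1^6 = -1.
(a,b)_11: α=-1, u≡2; β=1, v≡4 (mod 11); (2|11)=-1, (4|11)=+1; sign (−1)^1·-1^1·+1^-1 = +1.
(a,b)_∞: sgn(914680767)=+, sgn(-299915)=−, so +1.
(a,b)_13: α=1, u≡1; β=0, v≡7 (mod 13); (1|13)=+1, (7|13)=-1; sign (−1)^0·+1^0·-1^1 = -1.
(914680767, -299915 / ℚ) ramifies at {5, 13, 23, 41}: a division algebra.

[5, 13, 23, 41]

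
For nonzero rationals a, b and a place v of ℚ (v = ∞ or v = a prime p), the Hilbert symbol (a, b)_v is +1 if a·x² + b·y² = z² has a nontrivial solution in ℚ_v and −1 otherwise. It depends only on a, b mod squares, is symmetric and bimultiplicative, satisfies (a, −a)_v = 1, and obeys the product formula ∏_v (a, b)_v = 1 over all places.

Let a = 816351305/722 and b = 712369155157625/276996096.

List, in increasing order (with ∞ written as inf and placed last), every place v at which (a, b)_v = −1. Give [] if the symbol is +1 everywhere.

(a, b) ≡ (46690, 606970) mod (ℚ^×)²; places V = {2, 3, 5, 7, 11, 13, 17, 19, 23, 29, 31, ∞}.
(a,b)_2: α=-1, β=-13; u≡1, v≡5 (mod 8); ε(u)ε(v)=0·0, αω(v)=-1·1, βω(u)=-13·0; sum ≡ 1  ⇒  -1.
(a,b)_11: α=2, u≡6; β=0, v≡3 (mod 11); (6|11)=-1, (3|11)=+1; sign (−1)^0·-1^0·+1^2 = +1.
(a,b)_19: α=-2, u≡11; β=0, v≡3 (mod 19); (11|19)=+1, (3|19)=-1; sign (−1)^0·+1^0·-1^-2 = +1.
(a,b)_29: α=1, u≡27; β=1, v≡17 (mod 29); (27|29)=-1, (17|29)=-1; sign (−1)^0·-1^1·-1^1 = +1.
(a,b)_3: α=0, u≡1; β=-2, v≡1 (mod 3); (1|3)=+1, (1|3)=+1; sign (−1)^0·+1^-2·+1^0 = +1.
(a,b)_13: α=0, u≡6; β=-1, v≡2 (mod 13); (6|13)=-1, (2|13)=-1; sign (−1)^0·-1^-1·-1^0 = -1.
(a,b)_5: α=1, u≡3; β=3, v≡1 (mod 5); (3|5)=-1, (1|5)=+1; sign (−1)^0·-1^3·+1^1 = -1.
(a,b)_23: α=1, u≡3; β=3, v≡12 (mod 23); (3|23)=+1, (12|23)=+1; sign (−1)^1·+1^3·+1^1 = -1.
(a,b)_17: α=2, u≡1; β=-2, v≡15 (mod 17); (1|17)=+1, (15|17)=+1; sign (−1)^0·+1^-2·+1^2 = +1.
(a,b)_31: α=0, u≡14; β=2, v≡13 (mod 31); (14|31)=+1, (13|31)=-1; sign (−1)^0·+1^2·-1^0 = +1.
(a,b)_7: α=1, u≡5; β=5, v≡2 (mod 7); (5|7)=-1, (2|7)=+1; sign (−1)^1·-1^5·+1^1 = +1.
(a,b)_∞: sgn(46690)=+, sgn(606970)=+, so +1.
(46690, 606970 / ℚ) ramifies at {2, 5, 13, 23}: a division algebra.

[2, 5, 13, 23]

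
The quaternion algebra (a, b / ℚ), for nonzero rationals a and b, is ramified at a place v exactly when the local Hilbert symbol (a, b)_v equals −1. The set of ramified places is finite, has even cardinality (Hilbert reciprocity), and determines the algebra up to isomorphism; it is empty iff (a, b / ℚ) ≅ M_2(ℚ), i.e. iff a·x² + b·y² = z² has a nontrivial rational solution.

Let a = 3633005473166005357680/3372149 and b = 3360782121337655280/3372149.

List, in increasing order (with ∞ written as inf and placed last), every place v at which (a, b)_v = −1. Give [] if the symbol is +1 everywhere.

Mod squares: a ≡ 2755, b ≡ 2978155. Check v ∈ {∞, 2, 3, 5, 7, 11, 19, 23, 29, 31, 47}.
v=3: a=3^6·(≡1), b=3^6·(≡1) mod 3; (1|3)=+1, (1|3)=+1; (−1)^{6·6·1}·(+1)^6·(+1)^6 = +1.
v=5: a=5^1·(≡4), b=5^1·(≡4) mod 5; (4|5)=+1, (4|5)=+1; (−1)^{1·1·2}·(+1)^1·(+1)^1 = +1.
v=23: a=23^4·(≡3), b=23^3·(≡3) mod 23; (3|23)=+1, (3|23)=+1; (−1)^{4·3·11}·(+1)^3·(+1)^4 = +1.
v=47: a=47^4·(≡40), b=47^3·(≡14) mod 47; (40|47)=-1, (14|47)=+1; (−1)^{4·3·23}·(-1)^3·(+1)^4 = -1.
v=∞: 2755 > 0 and 2978155 > 0  ⇒  (a,b)_∞ = +1.
v=29: a=29^-1·(≡21), b=29^-1·(≡28) mod 29; (21|29)=-1, (28|29)=+1; (−1)^{-1·-1·14}·(-1)^-1·(+1)^-1 = -1.
v=2: v_2(a)=4, v_2(b)=4; units ≡ 3, 3 (mod 8); ε·ε+αω+βω = 1·1+4·1+4·1 ≡ 1  ⇒  (a,b)_2 = -1.
v=31: a=31^-2·(≡30), b=31^-2·(≡8) mod 31; (30|31)=-1, (8|31)=+1; (−1)^{-2·-2·15}·(-1)^-2·(+1)^-2 = +1.
v=7: a=7^4·(≡1), b=7^4·(≡5) mod 7; (1|7)=+1, (5|7)=-1; (−1)^{4·4·3}·(+1)^4·(-1)^4 = +1.
v=11: a=11^-2·(≡1), b=11^-2·(≡4) mod 11; (1|11)=+1, (4|11)=+1; (−1)^{-2·-2·5}·(+1)^-2·(+1)^-2 = +1.
v=19: a=19^1·(≡2), b=19^1·(≡18) mod 19; (2|19)=-1, (18|19)=-1; (−1)^{1·1·9}·(-1)^1·(-1)^1 = -1.
Ram(2755, 2978155) = {2, 19, 29, 47}; no ℚ_2-point on the conic.

[2, 19, 29, 47]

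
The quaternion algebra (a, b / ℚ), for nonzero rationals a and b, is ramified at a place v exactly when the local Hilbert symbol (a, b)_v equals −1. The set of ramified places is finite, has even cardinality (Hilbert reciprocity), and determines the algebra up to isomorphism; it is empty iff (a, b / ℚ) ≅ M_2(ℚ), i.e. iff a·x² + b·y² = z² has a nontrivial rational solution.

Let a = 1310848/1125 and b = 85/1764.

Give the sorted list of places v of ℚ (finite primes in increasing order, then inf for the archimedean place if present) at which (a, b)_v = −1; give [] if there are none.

(a, b) ≡ (2090, 85) mod (ℚ^×)²; places V = {2, 3, 5, 7, 11, 17, 19, ∞}.
(a,b)_∞: sgn(2090)=+, sgn(85)=+, so +1.
(a,b)_11: α=1, u≡9; β=0, v≡2 (mod 11); (9|11)=+1, (2|11)=-1; sign (−1)^0·+1^0·-1^1 = -1.
(a,b)_7: α=2, u≡1; β=-2, v≡1 (mod 7); (1|7)=+1, (1|7)=+1; sign (−1)^0·+1^-2·+1^2 = +1.
(a,b)_3: α=-2, u≡2; β=-2, v≡1 (mod 3); (2|3)=-1, (1|3)=+1; sign (−1)^0·-1^-2·+1^-2 = +1.
(a,b)_5: α=-3, u≡2; β=1, v≡3 (mod 5); (2|5)=-1, (3|5)=-1; sign (−1)^0·-1^1·-1^-3 = +1.
(a,b)_19: α=1, u≡15; β=0, v≡16 (mod 19); (15|19)=-1, (16|19)=+1; sign (−1)^0·-1^0·+1^1 = +1.
(a,b)_2: α=7, β=-2; u≡5, v≡5 (mod 8); ε(u)ε(v)=0·0, αω(v)=7·1, βω(u)=-2·1; sum ≡ 1  ⇒  -1.
(a,b)_17: α=0, u≡4; β=1, v≡3 (mod 17); (4|17)=+1, (3|17)=-1; sign (−1)^0·+1^1·-1^0 = +1.
(2090, 85 / ℚ) ramifies at {2, 11}: a division algebra.

[2, 11]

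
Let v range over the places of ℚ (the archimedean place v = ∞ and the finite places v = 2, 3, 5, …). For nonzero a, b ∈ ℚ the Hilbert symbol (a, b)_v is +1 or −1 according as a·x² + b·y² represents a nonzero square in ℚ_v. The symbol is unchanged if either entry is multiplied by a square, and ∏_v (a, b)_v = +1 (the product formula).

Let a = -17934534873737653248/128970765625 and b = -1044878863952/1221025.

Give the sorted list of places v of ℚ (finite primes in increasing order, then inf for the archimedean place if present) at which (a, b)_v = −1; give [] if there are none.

Mod squares: a ≡ -402523, b ≡ -5957. Check v ∈ {∞, 2, 3, 5, 7, 11, 13, 17, 23, 37, 43}.
v=13: a=13^-4·(≡4), b=13^-2·(≡9) mod 13; (4|13)=+1, (9|13)=+1; (−1)^{-4·-2·6}·(+1)^-2·(+1)^-4 = +1.
v=43: a=43^3·(≡15), b=43^2·(≡3) mod 43; (15|43)=+1, (3|43)=-1; (−1)^{3·2·21}·(+1)^2·(-1)^3 = -1.
v=17: a=17^-2·(≡3), b=17^-2·(≡3) mod 17; (3|17)=-1, (3|17)=-1; (−1)^{-2·-2·8}·(-1)^-2·(-1)^-2 = +1.
v=3: a=3^4·(≡2), b=3^0·(≡1) mod 3; (2|3)=-1, (1|3)=+1; (−1)^{4·0·1}·(-1)^0·(+1)^4 = +1.
v=7: a=7^4·(≡5), b=7^3·(≡5) mod 7; (5|7)=-1, (5|7)=-1; (−1)^{4·3·3}·(-1)^3·(-1)^4 = -1.
v=2: v_2(a)=10, v_2(b)=4; units ≡ 5, 3 (mod 8); ε·ε+αω+βω = 0·1+10·1+4·1 ≡ 0  ⇒  (a,b)_2 = +1.
v=5: a=5^-6·(≡3), b=5^-2·(≡3) mod 5; (3|5)=-1, (3|5)=-1; (−1)^{-6·-2·2}·(-1)^-2·(-1)^-6 = +1.
v=37: a=37^1·(≡28), b=37^1·(≡29) mod 37; (28|37)=+1, (29|37)=-1; (−1)^{1·1·18}·(+1)^1·(-1)^1 = -1.
v=∞: -402523 < 0 and -5957 < 0  ⇒  (a,b)_∞ = -1.
v=23: a=23^1·(≡4), b=23^1·(≡19) mod 23; (4|23)=+1, (19|23)=-1; (−1)^{1·1·11}·(+1)^1·(-1)^1 = +1.
v=11: a=11^3·(≡9), b=11^2·(≡5) mod 11; (9|11)=+1, (5|11)=+1; (−1)^{3·2·5}·(+1)^2·(+1)^3 = +1.
(-402523, -5957 / ℚ) ramifies at {7, 37, 43, ∞}: a division algebra.

[7, 37, 43, inf]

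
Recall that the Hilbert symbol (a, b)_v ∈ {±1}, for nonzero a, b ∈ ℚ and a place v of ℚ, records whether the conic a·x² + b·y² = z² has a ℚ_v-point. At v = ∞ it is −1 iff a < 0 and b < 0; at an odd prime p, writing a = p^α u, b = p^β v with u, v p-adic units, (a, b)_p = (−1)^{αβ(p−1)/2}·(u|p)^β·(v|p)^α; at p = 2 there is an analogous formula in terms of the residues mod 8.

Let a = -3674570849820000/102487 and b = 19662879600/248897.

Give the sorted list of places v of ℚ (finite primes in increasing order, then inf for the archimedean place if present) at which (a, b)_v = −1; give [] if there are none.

(a, b) ≡ (-714, 6783) mod (ℚ^×)²; places V = {2, 3, 5, 7, 11, 13, 17, 19, ∞}.
(a,b)_13: α=2, u≡3; β=2, v≡1 (mod 13); (3|13)=+1, (1|13)=+1; sign (−1)^0·+1^2·+1^2 = +1.
(a,b)_3: α=11, u≡2; β=7, v≡2 (mod 3); (2|3)=-1, (2|3)=-1; sign (−1)^1·-1^7·-1^11 = -1.
(a,b)_2: α=5, β=4; u≡3, v≡7 (mod 8); ε(u)ε(v)=1·1, αω(v)=5·0, βω(u)=4·1; sum ≡ 1  ⇒  -1.
(a,b)_∞: sgn(-714)=−, sgn(6783)=+, so +1.
(a,b)_7: α=-1, u≡6; β=1, v≡3 (mod 7); (6|7)=-1, (3|7)=-1; sign (−1)^1·-1^1·-1^-1 = -1.
(a,b)_17: α=1, u≡8; β=-1, v≡2 (mod 17); (8|17)=+1, (2|17)=+1; sign (−1)^0·+1^-1·+1^1 = +1.
(a,b)_19: α=2, u≡14; β=1, v≡3 (mod 19); (14|19)=-1, (3|19)=-1; sign (−1)^0·-1^1·-1^2 = -1.
(a,b)_5: α=4, u≡4; β=2, v≡2 (mod 5); (4|5)=+1, (2|5)=-1; sign (−1)^0·+1^2·-1^4 = +1.
(a,b)_11: α=-4, u≡5; β=-4, v≡2 (mod 11); (5|11)=+1, (2|11)=-1; sign (−1)^0·+1^-4·-1^-4 = +1.
(-714, 6783 / ℚ) ramifies at {2, 3, 7, 19}: a division algebra.

[2, 3, 7, 19]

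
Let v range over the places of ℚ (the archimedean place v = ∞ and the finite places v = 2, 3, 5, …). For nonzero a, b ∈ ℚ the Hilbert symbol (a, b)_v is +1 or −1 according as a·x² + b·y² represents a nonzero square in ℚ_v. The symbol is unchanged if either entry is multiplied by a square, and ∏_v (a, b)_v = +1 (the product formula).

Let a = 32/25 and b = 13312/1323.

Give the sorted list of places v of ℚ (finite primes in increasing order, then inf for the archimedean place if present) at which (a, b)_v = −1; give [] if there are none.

[3, 13]

(a, b) ≡ (2, 39) mod (ℚ^×)²; places V = {2, 3, 5, 7, 13, ∞}.
(a,b)_7: α=0, u≡1; β=-2, v≡2 (mod 7); (1|7)=+1, (2|7)=+1; sign (−1)^0·+1^-2·+1^0 = +1.
(a,b)_2: α=5, β=10; u≡1, v≡7 (mod 8); ε(u)ε(v)=0·1, αω(v)=5·0, βω(u)=10·0; sum ≡ 0  ⇒  +1.
(a,b)_5: α=-2, u≡2; β=0, v≡4 (mod 5); (2|5)=-1, (4|5)=+1; sign (−1)^0·-1^0·+1^-2 = +1.
(a,b)_3: α=0, u≡2; β=-3, v≡1 (mod 3); (2|3)=-1, (1|3)=+1; sign (−1)^0·-1^-3·+1^0 = -1.
(a,b)_∞: sgn(2)=+, sgn(39)=+, so +1.
(a,b)_13: α=0, u≡7; β=1, v≡1 (mod 13); (7|13)=-1, (1|13)=+1; sign (−1)^0·-1^1·+1^0 = -1.
(2, 39 / ℚ) ramifies at {3, 13}: a division algebra.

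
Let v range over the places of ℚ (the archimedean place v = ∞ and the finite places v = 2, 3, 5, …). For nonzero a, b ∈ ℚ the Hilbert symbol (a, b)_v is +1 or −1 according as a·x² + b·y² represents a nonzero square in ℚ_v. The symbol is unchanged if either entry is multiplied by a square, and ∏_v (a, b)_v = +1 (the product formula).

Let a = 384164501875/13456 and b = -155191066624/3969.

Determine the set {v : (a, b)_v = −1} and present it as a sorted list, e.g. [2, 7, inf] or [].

Mod squares: a ≡ 187, b ≡ -6919. Check v ∈ {∞, 2, 3, 5, 7, 11, 17, 29, 37}.
v=∞: 187 > 0 and -6919 < 0  ⇒  (a,b)_∞ = +1.
v=2: v_2(a)=-4, v_2(b)=14; units ≡ 3, 1 (mod 8); ε·ε+αω+βω = 1·0+-4·0+14·1 ≡ 0  ⇒  (a,b)_2 = +1.
v=29: a=29^-2·(≡25), b=29^0·(≡18) mod 29; (25|29)=+1, (18|29)=-1; (−1)^{-2·0·14}·(+1)^0·(-1)^-2 = +1.
v=37: a=37^2·(≡22), b=37^3·(≡31) mod 37; (22|37)=-1, (31|37)=-1; (−1)^{2·3·18}·(-1)^3·(-1)^2 = -1.
v=17: a=17^1·(≡11), b=17^1·(≡4) mod 17; (11|17)=-1, (4|17)=+1; (−1)^{1·1·8}·(-1)^1·(+1)^1 = -1.
v=11: a=11^1·(≡6), b=11^1·(≡3) mod 11; (6|11)=-1, (3|11)=+1; (−1)^{1·1·5}·(-1)^1·(+1)^1 = +1.
v=5: a=5^4·(≡3), b=5^0·(≡4) mod 5; (3|5)=-1, (4|5)=+1; (−1)^{4·0·2}·(-1)^0·(+1)^4 = +1.
v=7: a=7^4·(≡6), b=7^-2·(≡2) mod 7; (6|7)=-1, (2|7)=+1; (−1)^{4·-2·3}·(-1)^-2·(+1)^4 = +1.
v=3: a=3^0·(≡1), b=3^-4·(≡2) mod 3; (1|3)=+1, (2|3)=-1; (−1)^{0·-4·1}·(+1)^-4·(-1)^0 = +1.
Ram(187, -6919) = {17, 37}; no ℚ_17-point on the conic.

[17, 37]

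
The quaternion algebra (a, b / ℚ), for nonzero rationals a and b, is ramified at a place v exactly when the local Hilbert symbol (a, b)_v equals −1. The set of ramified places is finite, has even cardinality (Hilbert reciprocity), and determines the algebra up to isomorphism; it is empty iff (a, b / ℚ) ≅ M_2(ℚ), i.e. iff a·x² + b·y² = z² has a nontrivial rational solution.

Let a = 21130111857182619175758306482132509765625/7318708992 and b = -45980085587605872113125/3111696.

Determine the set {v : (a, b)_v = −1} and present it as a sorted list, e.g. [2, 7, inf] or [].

Mod squares: a ≡ 123, b ≡ -13981. Check v ∈ {∞, 2, 3, 5, 7, 11, 13, 19, 29, 31, 41}.
v=13: a=13^6·(≡11), b=13^4·(≡2) mod 13; (11|13)=-1, (2|13)=-1; (−1)^{6·4·6}·(-1)^4·(-1)^6 = +1.
v=41: a=41^5·(≡17), b=41^3·(≡17) mod 41; (17|41)=-1, (17|41)=-1; (−1)^{5·3·20}·(-1)^3·(-1)^5 = +1.
v=29: a=29^4·(≡1), b=29^2·(≡21) mod 29; (1|29)=+1, (21|29)=-1; (−1)^{4·2·14}·(+1)^2·(-1)^4 = +1.
v=∞: 123 > 0 and -13981 < 0  ⇒  (a,b)_∞ = +1.
v=31: a=31^2·(≡22), b=31^1·(≡18) mod 31; (22|31)=-1, (18|31)=+1; (−1)^{2·1·15}·(-1)^1·(+1)^2 = -1.
v=11: a=11^2·(≡6), b=11^1·(≡4) mod 11; (6|11)=-1, (4|11)=+1; (−1)^{2·1·5}·(-1)^1·(+1)^2 = -1.
v=7: a=7^-6·(≡1), b=7^-4·(≡6) mod 7; (1|7)=+1, (6|7)=-1; (−1)^{-6·-4·3}·(+1)^-4·(-1)^-6 = +1.
v=3: a=3^-5·(≡2), b=3^-4·(≡2) mod 3; (2|3)=-1, (2|3)=-1; (−1)^{-5·-4·1}·(-1)^-4·(-1)^-5 = -1.
v=19: a=19^6·(≡5), b=19^4·(≡13) mod 19; (5|19)=+1, (13|19)=-1; (−1)^{6·4·9}·(+1)^4·(-1)^6 = +1.
v=2: v_2(a)=-8, v_2(b)=-4; units ≡ 3, 3 (mod 8); ε·ε+αω+βω = 1·1+-8·1+-4·1 ≡ 1  ⇒  (a,b)_2 = -1.
v=5: a=5^10·(≡2), b=5^4·(≡4) mod 5; (2|5)=-1, (4|5)=+1; (−1)^{10·4·2}·(-1)^4·(+1)^10 = +1.
Ram(123, -13981) = {2, 3, 11, 31}; no ℚ_2-point on the conic.

[2, 3, 11, 31]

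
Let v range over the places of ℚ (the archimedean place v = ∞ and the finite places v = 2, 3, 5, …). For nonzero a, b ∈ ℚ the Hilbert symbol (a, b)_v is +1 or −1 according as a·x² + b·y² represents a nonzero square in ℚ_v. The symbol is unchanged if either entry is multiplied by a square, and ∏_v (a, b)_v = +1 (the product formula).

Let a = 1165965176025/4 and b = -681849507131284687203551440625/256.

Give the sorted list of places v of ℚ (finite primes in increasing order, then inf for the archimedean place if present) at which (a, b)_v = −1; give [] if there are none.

[13, 37]

Mod squares: a ≡ 18241, b ≡ -2859545. Check v ∈ {∞, 2, 3, 5, 7, 13, 17, 29, 37, 41}.
v=17: a=17^1·(≡4), b=17^2·(≡8) mod 17; (4|17)=+1, (8|17)=+1; (−1)^{1·2·8}·(+1)^2·(+1)^1 = +1.
v=7: a=7^0·(≡5), b=7^4·(≡2) mod 7; (5|7)=-1, (2|7)=+1; (−1)^{0·4·3}·(-1)^4·(+1)^0 = +1.
v=2: v_2(a)=-2, v_2(b)=-8; units ≡ 1, 7 (mod 8); ε·ε+αω+βω = 0·1+-2·0+-8·0 ≡ 0  ⇒  (a,b)_2 = +1.
v=37: a=37^1·(≡27), b=37^3·(≡15) mod 37; (27|37)=+1, (15|37)=-1; (−1)^{1·3·18}·(+1)^3·(-1)^1 = -1.
v=13: a=13^2·(≡8), b=13^3·(≡5) mod 13; (8|13)=-1, (5|13)=-1; (−1)^{2·3·6}·(-1)^3·(-1)^2 = -1.
v=∞: 18241 > 0 and -2859545 < 0  ⇒  (a,b)_∞ = +1.
v=41: a=41^2·(≡23), b=41^5·(≡20) mod 41; (23|41)=+1, (20|41)=+1; (−1)^{2·5·20}·(+1)^5·(+1)^2 = +1.
v=29: a=29^1·(≡28), b=29^3·(≡20) mod 29; (28|29)=+1, (20|29)=+1; (−1)^{1·3·14}·(+1)^3·(+1)^1 = +1.
v=3: a=3^2·(≡1), b=3^0·(≡1) mod 3; (1|3)=+1, (1|3)=+1; (−1)^{2·0·1}·(+1)^0·(+1)^2 = +1.
v=5: a=5^2·(≡4), b=5^5·(≡4) mod 5; (4|5)=+1, (4|5)=+1; (−1)^{2·5·2}·(+1)^5·(+1)^2 = +1.
Ram(18241, -2859545) = {13, 37}; no ℚ_13-point on the conic.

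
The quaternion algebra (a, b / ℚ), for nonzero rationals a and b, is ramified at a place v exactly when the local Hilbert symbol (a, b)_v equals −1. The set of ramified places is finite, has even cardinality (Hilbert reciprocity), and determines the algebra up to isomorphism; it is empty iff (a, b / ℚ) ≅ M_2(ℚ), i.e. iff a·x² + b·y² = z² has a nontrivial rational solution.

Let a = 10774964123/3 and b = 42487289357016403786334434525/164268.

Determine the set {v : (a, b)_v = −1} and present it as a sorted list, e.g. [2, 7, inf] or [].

[17, 23, 29, 41]

(a, b) ≡ (659691681, 121647) mod (ℚ^×)²; places V = {2, 3, 5, 7, 11, 13, 17, 19, 23, 29, 41, 43, ∞}.
(a,b)_43: α=1, u≡13; β=3, v≡30 (mod 43); (13|43)=+1, (30|43)=-1; sign (−1)^1·+1^3·-1^1 = +1.
(a,b)_7: α=2, u≡6; β=4, v≡1 (mod 7); (6|7)=-1, (1|7)=+1; sign (−1)^0·-1^4·+1^2 = +1.
(a,b)_19: α=0, u≡12; β=2, v≡7 (mod 19); (12|19)=-1, (7|19)=+1; sign (−1)^0·-1^2·+1^0 = +1.
(a,b)_41: α=1, u≡10; β=3, v≡35 (mod 41); (10|41)=+1, (35|41)=-1; sign (−1)^0·+1^3·-1^1 = -1.
(a,b)_23: α=1, u≡17; β=3, v≡20 (mod 23); (17|23)=-1, (20|23)=-1; sign (−1)^1·-1^3·-1^1 = -1.
(a,b)_11: α=1, u≡1; β=2, v≡5 (mod 11); (1|11)=+1, (5|11)=+1; sign (−1)^0·+1^2·+1^1 = +1.
(a,b)_13: α=0, u≡9; β=-2, v≡11 (mod 13); (9|13)=+1, (11|13)=-1; sign (−1)^0·+1^-2·-1^0 = +1.
(a,b)_29: α=1, u≡17; β=2, v≡12 (mod 29); (17|29)=-1, (12|29)=-1; sign (−1)^0·-1^2·-1^1 = -1.
(a,b)_17: α=1, u≡5; β=2, v≡5 (mod 17); (5|17)=-1, (5|17)=-1; sign (−1)^0·-1^2·-1^1 = -1.
(a,b)_5: α=0, u≡1; β=2, v≡2 (mod 5); (1|5)=+1, (2|5)=-1; sign (−1)^0·+1^2·-1^0 = +1.
(a,b)_2: α=0, β=-2; u≡1, v≡7 (mod 8); ε(u)ε(v)=0·1, αω(v)=0·0, βω(u)=-2·0; sum ≡ 0  ⇒  +1.
(a,b)_3: α=-1, u≡2; β=-5, v≡1 (mod 3); (2|3)=-1, (1|3)=+1; sign (−1)^1·-1^-5·+1^-1 = +1.
(a,b)_∞: sgn(659691681)=+, sgn(121647)=+, so +1.
Ram(659691681, 121647) = {17, 23, 29, 41}; no ℚ_17-point on the conic.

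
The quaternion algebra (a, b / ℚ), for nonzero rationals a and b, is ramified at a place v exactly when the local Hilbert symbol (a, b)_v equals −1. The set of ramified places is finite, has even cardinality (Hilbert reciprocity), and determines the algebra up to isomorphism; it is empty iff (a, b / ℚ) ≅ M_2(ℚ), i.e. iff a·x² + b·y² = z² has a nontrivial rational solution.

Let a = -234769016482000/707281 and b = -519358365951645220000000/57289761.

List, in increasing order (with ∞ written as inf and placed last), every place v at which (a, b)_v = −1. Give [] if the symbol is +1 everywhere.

[2, 11, 17, inf]

Mod squares: a ≡ -5005, b ≡ -1105. Check v ∈ {∞, 2, 3, 5, 7, 11, 13, 17, 29}.
v=11: a=11^1·(≡6), b=11^2·(≡10) mod 11; (6|11)=-1, (10|11)=-1; (−1)^{1·2·5}·(-1)^2·(-1)^1 = -1.
v=∞: -5005 < 0 and -1105 < 0  ⇒  (a,b)_∞ = -1.
v=3: a=3^0·(≡2), b=3^-4·(≡2) mod 3; (2|3)=-1, (2|3)=-1; (−1)^{0·-4·1}·(-1)^-4·(-1)^0 = +1.
v=29: a=29^-4·(≡14), b=29^-4·(≡18) mod 29; (14|29)=-1, (18|29)=-1; (−1)^{-4·-4·14}·(-1)^-4·(-1)^-4 = +1.
v=7: a=7^5·(≡5), b=7^6·(≡4) mod 7; (5|7)=-1, (4|7)=+1; (−1)^{5·6·3}·(-1)^6·(+1)^5 = +1.
v=5: a=5^3·(≡4), b=5^7·(≡4) mod 5; (4|5)=+1, (4|5)=+1; (−1)^{3·7·2}·(+1)^7·(+1)^3 = +1.
v=13: a=13^3·(≡8), b=13^5·(≡7) mod 13; (8|13)=-1, (7|13)=-1; (−1)^{3·5·6}·(-1)^5·(-1)^3 = +1.
v=2: v_2(a)=4, v_2(b)=8; units ≡ 3, 7 (mod 8); ε·ε+αω+βω = 1·1+4·0+8·1 ≡ 1  ⇒  (a,b)_2 = -1.
v=17: a=17^2·(≡5), b=17^3·(≡11) mod 17; (5|17)=-1, (11|17)=-1; (−1)^{2·3·8}·(-1)^3·(-1)^2 = -1.
|Ram(-5005, -1105)| = 4, even; anisotropic at {2, 11, 17, ∞}.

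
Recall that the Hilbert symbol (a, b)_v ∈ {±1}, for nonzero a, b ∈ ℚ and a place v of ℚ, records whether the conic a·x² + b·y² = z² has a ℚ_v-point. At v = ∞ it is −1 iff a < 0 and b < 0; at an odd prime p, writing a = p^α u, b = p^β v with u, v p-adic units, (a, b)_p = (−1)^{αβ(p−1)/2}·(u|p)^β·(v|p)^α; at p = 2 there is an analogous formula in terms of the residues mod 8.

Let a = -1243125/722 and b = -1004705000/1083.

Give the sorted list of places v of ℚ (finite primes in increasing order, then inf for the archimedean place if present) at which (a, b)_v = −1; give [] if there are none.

[2, 3, 17, inf]

(a, b) ≡ (-442, -7134) mod (ℚ^×)²; places V = {2, 3, 5, 13, 17, 19, 29, 41, ∞}.
(a,b)_19: α=-2, u≡13; β=-2, v≡3 (mod 19); (13|19)=-1, (3|19)=-1; sign (−1)^0·-1^-2·-1^-2 = +1.
(a,b)_29: α=0, u≡23; β=1, v≡14 (mod 29); (23|29)=+1, (14|29)=-1; sign (−1)^0·+1^1·-1^0 = +1.
(a,b)_41: α=0, u≡8; β=1, v≡5 (mod 41); (8|41)=+1, (5|41)=+1; sign (−1)^0·+1^1·+1^0 = +1.
(a,b)_3: α=2, u≡2; β=-1, v≡1 (mod 3); (2|3)=-1, (1|3)=+1; sign (−1)^0·-1^-1·+1^2 = -1.
(a,b)_13: α=1, u≡6; β=2, v≡1 (mod 13); (6|13)=-1, (1|13)=+1; sign (−1)^0·-1^2·+1^1 = +1.
(a,b)_5: α=4, u≡3; β=4, v≡4 (mod 5); (3|5)=-1, (4|5)=+1; sign (−1)^0·-1^4·+1^4 = +1.
(a,b)_17: α=1, u≡16; β=0, v≡14 (mod 17); (16|17)=+1, (14|17)=-1; sign (−1)^0·+1^0·-1^1 = -1.
(a,b)_2: α=-1, β=3; u≡3, v≡1 (mod 8); ε(u)ε(v)=1·0, αω(v)=-1·0, βω(u)=3·1; sum ≡ 1  ⇒  -1.
(a,b)_∞: sgn(-442)=−, sgn(-7134)=−, so -1.
(-442, -7134 / ℚ) ramifies at {2, 3, 17, ∞}: a division algebra.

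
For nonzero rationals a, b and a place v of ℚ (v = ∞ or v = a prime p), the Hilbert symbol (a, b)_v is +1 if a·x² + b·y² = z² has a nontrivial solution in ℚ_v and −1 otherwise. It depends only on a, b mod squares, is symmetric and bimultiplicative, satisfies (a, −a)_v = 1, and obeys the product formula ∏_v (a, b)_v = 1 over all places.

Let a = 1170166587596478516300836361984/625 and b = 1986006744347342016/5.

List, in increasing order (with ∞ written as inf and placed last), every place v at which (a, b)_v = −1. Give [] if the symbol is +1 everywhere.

[2, 3, 19, 29, 37, 47]

Mod squares: a ≡ 1895991, b ≡ 388455. Check v ∈ {∞, 2, 3, 5, 19, 29, 31, 37, 47}.
v=31: a=31^3·(≡23), b=31^2·(≡25) mod 31; (23|31)=-1, (25|31)=+1; (−1)^{3·2·15}·(-1)^2·(+1)^3 = +1.
v=∞: 1895991 > 0 and 388455 > 0  ⇒  (a,b)_∞ = +1.
v=19: a=19^5·(≡11), b=19^3·(≡4) mod 19; (11|19)=+1, (4|19)=+1; (−1)^{5·3·9}·(+1)^3·(+1)^5 = -1.
v=47: a=47^2·(≡19), b=47^1·(≡44) mod 47; (19|47)=-1, (44|47)=-1; (−1)^{2·1·23}·(-1)^1·(-1)^2 = -1.
v=37: a=37^3·(≡20), b=37^2·(≡8) mod 37; (20|37)=-1, (8|37)=-1; (−1)^{3·2·18}·(-1)^2·(-1)^3 = -1.
v=5: a=5^-4·(≡4), b=5^-1·(≡1) mod 5; (4|5)=+1, (1|5)=+1; (−1)^{-4·-1·2}·(+1)^-1·(+1)^-4 = +1.
v=3: a=3^3·(≡2), b=3^1·(≡2) mod 3; (2|3)=-1, (2|3)=-1; (−1)^{3·1·1}·(-1)^1·(-1)^3 = -1.
v=29: a=29^5·(≡28), b=29^3·(≡12) mod 29; (28|29)=+1, (12|29)=-1; (−1)^{5·3·14}·(+1)^3·(-1)^5 = -1.
v=2: v_2(a)=8, v_2(b)=6; units ≡ 7, 7 (mod 8); ε·ε+αω+βω = 1·1+8·0+6·0 ≡ 1  ⇒  (a,b)_2 = -1.
(1895991, 388455 / ℚ) ramifies at {2, 3, 19, 29, 37, 47}: a division algebra.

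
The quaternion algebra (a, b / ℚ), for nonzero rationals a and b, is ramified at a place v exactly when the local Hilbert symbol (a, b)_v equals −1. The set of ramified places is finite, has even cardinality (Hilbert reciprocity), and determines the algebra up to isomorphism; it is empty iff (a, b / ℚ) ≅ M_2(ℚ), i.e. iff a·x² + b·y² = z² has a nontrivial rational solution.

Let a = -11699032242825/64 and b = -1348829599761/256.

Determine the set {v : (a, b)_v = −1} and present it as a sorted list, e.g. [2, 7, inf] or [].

(a, b) ≡ (-19990657, -1175921) mod (ℚ^×)²; places V = {2, 3, 5, 7, 17, 23, 29, 41, 43, ∞}.
(a,b)_29: α=1, u≡12; β=1, v≡23 (mod 29); (12|29)=-1, (23|29)=+1; sign (−1)^0·-1^1·+1^1 = -1.
(a,b)_3: α=4, u≡2; β=4, v≡1 (mod 3); (2|3)=-1, (1|3)=+1; sign (−1)^0·-1^4·+1^4 = +1.
(a,b)_∞: sgn(-19990657)=−, sgn(-1175921)=−, so -1.
(a,b)_41: α=1, u≡18; β=1, v≡27 (mod 41); (18|41)=+1, (27|41)=-1; sign (−1)^0·+1^1·-1^1 = -1.
(a,b)_17: α=3, u≡7; β=2, v≡7 (mod 17); (7|17)=-1, (7|17)=-1; sign (−1)^0·-1^2·-1^3 = -1.
(a,b)_43: α=1, u≡41; β=1, v≡35 (mod 43); (41|43)=+1, (35|43)=+1; sign (−1)^1·+1^1·+1^1 = -1.
(a,b)_2: α=-6, β=-8; u≡7, v≡7 (mod 8); ε(u)ε(v)=1·1, αω(v)=-6·0, βω(u)=-8·0; sum ≡ 1  ⇒  -1.
(a,b)_7: α=0, u≡3; β=2, v≡4 (mod 7); (3|7)=-1, (4|7)=+1; sign (−1)^0·-1^2·+1^0 = +1.
(a,b)_23: α=1, u≡22; β=1, v≡13 (mod 23); (22|23)=-1, (13|23)=+1; sign (−1)^1·-1^1·+1^1 = +1.
(a,b)_5: α=2, u≡3; β=0, v≡4 (mod 5); (3|5)=-1, (4|5)=+1; sign (−1)^0·-1^0·+1^2 = +1.
Ram(-19990657, -1175921) = {2, 17, 29, 41, 43, ∞}; no ℚ_2-point on the conic.

[2, 17, 29, 41, 43, inf]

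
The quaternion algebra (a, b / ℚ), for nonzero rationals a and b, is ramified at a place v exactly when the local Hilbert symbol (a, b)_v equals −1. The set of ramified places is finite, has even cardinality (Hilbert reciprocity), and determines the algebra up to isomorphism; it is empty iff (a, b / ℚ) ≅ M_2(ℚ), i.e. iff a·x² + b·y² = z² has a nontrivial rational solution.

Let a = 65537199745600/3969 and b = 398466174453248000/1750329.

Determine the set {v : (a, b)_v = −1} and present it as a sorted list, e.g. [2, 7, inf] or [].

Mod squares: a ≡ 214489, b ≡ 20376455. Check v ∈ {∞, 2, 3, 5, 7, 11, 17, 19, 23, 31, 37}.
v=2: v_2(a)=6, v_2(b)=12; units ≡ 1, 7 (mod 8); ε·ε+αω+βω = 0·1+6·0+12·0 ≡ 0  ⇒  (a,b)_2 = +1.
v=11: a=11^1·(≡2), b=11^1·(≡5) mod 11; (2|11)=-1, (5|11)=+1; (−1)^{1·1·5}·(-1)^1·(+1)^1 = +1.
v=7: a=7^-2·(≡4), b=7^-4·(≡1) mod 7; (4|7)=+1, (1|7)=+1; (−1)^{-2·-4·3}·(+1)^-4·(+1)^-2 = +1.
v=37: a=37^1·(≡11), b=37^1·(≡30) mod 37; (11|37)=+1, (30|37)=+1; (−1)^{1·1·18}·(+1)^1·(+1)^1 = +1.
v=∞: 214489 > 0 and 20376455 > 0  ⇒  (a,b)_∞ = +1.
v=19: a=19^2·(≡7), b=19^3·(≡9) mod 19; (7|19)=+1, (9|19)=+1; (−1)^{2·3·9}·(+1)^3·(+1)^2 = +1.
v=31: a=31^1·(≡3), b=31^1·(≡15) mod 31; (3|31)=-1, (15|31)=-1; (−1)^{1·1·15}·(-1)^1·(-1)^1 = -1.
v=3: a=3^-4·(≡1), b=3^-6·(≡2) mod 3; (1|3)=+1, (2|3)=-1; (−1)^{-4·-6·1}·(+1)^-6·(-1)^-4 = +1.
v=17: a=17^1·(≡6), b=17^1·(≡2) mod 17; (6|17)=-1, (2|17)=+1; (−1)^{1·1·8}·(-1)^1·(+1)^1 = -1.
v=5: a=5^2·(≡1), b=5^3·(≡1) mod 5; (1|5)=+1, (1|5)=+1; (−1)^{2·3·2}·(+1)^3·(+1)^2 = +1.
v=23: a=23^2·(≡17), b=23^2·(≡11) mod 23; (17|23)=-1, (11|23)=-1; (−1)^{2·2·11}·(-1)^2·(-1)^2 = +1.
(214489, 20376455 / ℚ) ramifies at {17, 31}: a division algebra.

[17, 31]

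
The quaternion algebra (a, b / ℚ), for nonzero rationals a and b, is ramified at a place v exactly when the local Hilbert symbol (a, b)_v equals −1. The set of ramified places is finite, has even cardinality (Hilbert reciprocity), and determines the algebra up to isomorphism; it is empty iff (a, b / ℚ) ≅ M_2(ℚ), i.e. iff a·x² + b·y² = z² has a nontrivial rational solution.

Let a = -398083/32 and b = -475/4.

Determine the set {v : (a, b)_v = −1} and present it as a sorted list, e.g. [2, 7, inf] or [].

[2, 19, 29, 37, 53, inf]

(a, b) ≡ (-796166, -19) mod (ℚ^×)²; places V = {2, 5, 7, 19, 29, 37, 53, ∞}.
(a,b)_53: α=1, u≡22; β=0, v≡27 (mod 53); (22|53)=-1, (27|53)=-1; sign (−1)^0·-1^0·-1^1 = -1.
(a,b)_19: α=0, u≡15; β=1, v≡8 (mod 19); (15|19)=-1, (8|19)=-1; sign (−1)^0·-1^1·-1^0 = -1.
(a,b)_7: α=1, u≡5; β=0, v≡2 (mod 7); (5|7)=-1, (2|7)=+1; sign (−1)^0·-1^0·+1^1 = +1.
(a,b)_∞: sgn(-796166)=−, sgn(-19)=−, so -1.
(a,b)_29: α=1, u≡16; β=0, v≡19 (mod 29); (16|29)=+1, (19|29)=-1; sign (−1)^0·+1^0·-1^1 = -1.
(a,b)_37: α=1, u≡28; β=0, v≡20 (mod 37); (28|37)=+1, (20|37)=-1; sign (−1)^0·+1^0·-1^1 = -1.
(a,b)_2: α=-5, β=-2; u≡5, v≡5 (mod 8); ε(u)ε(v)=0·0, αω(v)=-5·1, βω(u)=-2·1; sum ≡ 1  ⇒  -1.
(a,b)_5: α=0, u≡1; β=2, v≡4 (mod 5); (1|5)=+1, (4|5)=+1; sign (−1)^0·+1^2·+1^0 = +1.
(-796166, -19 / ℚ) ramifies at {2, 19, 29, 37, 53, ∞}: a division algebra.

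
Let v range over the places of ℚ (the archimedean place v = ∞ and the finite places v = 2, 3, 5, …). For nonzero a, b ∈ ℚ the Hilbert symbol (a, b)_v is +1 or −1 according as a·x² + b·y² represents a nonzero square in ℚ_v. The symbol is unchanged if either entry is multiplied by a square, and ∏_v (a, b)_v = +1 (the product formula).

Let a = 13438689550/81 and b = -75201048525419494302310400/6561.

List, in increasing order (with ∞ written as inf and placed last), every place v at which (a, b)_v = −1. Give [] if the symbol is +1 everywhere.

Mod squares: a ≡ 8398, b ≡ -10166. Check v ∈ {∞, 2, 3, 5, 11, 13, 17, 19, 23}.
v=11: a=11^2·(≡1), b=11^4·(≡3) mod 11; (1|11)=+1, (3|11)=+1; (−1)^{2·4·5}·(+1)^4·(+1)^2 = +1.
v=19: a=19^1·(≡7), b=19^2·(≡10) mod 19; (7|19)=+1, (10|19)=-1; (−1)^{1·2·9}·(+1)^2·(-1)^1 = -1.
v=2: v_2(a)=1, v_2(b)=13; units ≡ 7, 5 (mod 8); ε·ε+αω+βω = 1·0+1·1+13·0 ≡ 1  ⇒  (a,b)_2 = -1.
v=13: a=13^1·(≡9), b=13^3·(≡8) mod 13; (9|13)=+1, (8|13)=-1; (−1)^{1·3·6}·(+1)^3·(-1)^1 = -1.
v=5: a=5^2·(≡2), b=5^2·(≡4) mod 5; (2|5)=-1, (4|5)=+1; (−1)^{2·2·2}·(-1)^2·(+1)^2 = +1.
v=3: a=3^-4·(≡1), b=3^-8·(≡1) mod 3; (1|3)=+1, (1|3)=+1; (−1)^{-4·-8·1}·(+1)^-8·(+1)^-4 = +1.
v=∞: 8398 > 0 and -10166 < 0  ⇒  (a,b)_∞ = +1.
v=23: a=23^2·(≡3), b=23^5·(≡6) mod 23; (3|23)=+1, (6|23)=+1; (−1)^{2·5·11}·(+1)^5·(+1)^2 = +1.
v=17: a=17^1·(≡9), b=17^3·(≡6) mod 17; (9|17)=+1, (6|17)=-1; (−1)^{1·3·8}·(+1)^3·(-1)^1 = -1.
Ram(8398, -10166) = {2, 13, 17, 19}; no ℚ_2-point on the conic.

[2, 13, 17, 19]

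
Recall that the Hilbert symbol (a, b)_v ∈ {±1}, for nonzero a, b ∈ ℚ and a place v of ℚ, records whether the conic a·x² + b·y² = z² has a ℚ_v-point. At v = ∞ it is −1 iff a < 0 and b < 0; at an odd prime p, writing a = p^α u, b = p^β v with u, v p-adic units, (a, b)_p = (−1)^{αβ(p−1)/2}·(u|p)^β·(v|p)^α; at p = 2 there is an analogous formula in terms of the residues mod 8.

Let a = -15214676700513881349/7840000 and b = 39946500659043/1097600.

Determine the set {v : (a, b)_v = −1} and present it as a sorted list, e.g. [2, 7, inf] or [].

(a, b) ≡ (-1189, 42) mod (ℚ^×)²; places V = {2, 3, 5, 7, 11, 29, 31, 41, ∞}.
(a,b)_∞: sgn(-1189)=−, sgn(42)=+, so +1.
(a,b)_7: α=-2, u≡4; β=-3, v≡6 (mod 7); (4|7)=+1, (6|7)=-1; sign (−1)^0·+1^-3·-1^-2 = +1.
(a,b)_31: α=4, u≡28; β=2, v≡30 (mod 31); (28|31)=+1, (30|31)=-1; sign (−1)^0·+1^2·-1^4 = +1.
(a,b)_11: α=2, u≡8; β=2, v≡9 (mod 11); (8|11)=-1, (9|11)=+1; sign (−1)^0·-1^2·+1^2 = +1.
(a,b)_41: α=3, u≡27; β=2, v≡10 (mod 41); (27|41)=-1, (10|41)=+1; sign (−1)^0·-1^2·+1^3 = +1.
(a,b)_5: α=-4, u≡4; β=-2, v≡2 (mod 5); (4|5)=+1, (2|5)=-1; sign (−1)^0·+1^-2·-1^-4 = +1.
(a,b)_29: α=3, u≡21; β=2, v≡16 (mod 29); (21|29)=-1, (16|29)=+1; sign (−1)^0·-1^2·+1^3 = +1.
(a,b)_2: α=-8, β=-7; u≡3, v≡5 (mod 8); ε(u)ε(v)=1·0, αω(v)=-8·1, βω(u)=-7·1; sum ≡ 1  ⇒  -1.
(a,b)_3: α=4, u≡2; β=5, v≡2 (mod 3); (2|3)=-1, (2|3)=-1; sign (−1)^0·-1^5·-1^4 = -1.
(-1189, 42 / ℚ) ramifies at {2, 3}: a division algebra.

[2, 3]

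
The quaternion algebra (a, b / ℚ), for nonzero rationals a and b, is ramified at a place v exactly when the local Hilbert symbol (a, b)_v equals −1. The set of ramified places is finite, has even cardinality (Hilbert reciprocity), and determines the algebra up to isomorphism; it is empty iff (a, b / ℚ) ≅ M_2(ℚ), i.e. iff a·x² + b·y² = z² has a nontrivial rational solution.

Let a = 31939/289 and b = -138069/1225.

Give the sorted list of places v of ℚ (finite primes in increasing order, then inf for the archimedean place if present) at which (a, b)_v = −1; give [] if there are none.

(a, b) ≡ (19, -29) mod (ℚ^×)²; places V = {2, 3, 5, 7, 17, 19, 23, 29, 41, ∞}.
(a,b)_5: α=0, u≡1; β=-2, v≡4 (mod 5); (1|5)=+1, (4|5)=+1; sign (−1)^0·+1^-2·+1^0 = +1.
(a,b)_23: α=0, u≡10; β=2, v≡14 (mod 23); (10|23)=-1, (14|23)=-1; sign (−1)^0·-1^2·-1^0 = +1.
(a,b)_7: α=0, u≡6; β=-2, v≡5 (mod 7); (6|7)=-1, (5|7)=-1; sign (−1)^0·-1^-2·-1^0 = +1.
(a,b)_2: α=0, β=0; u≡3, v≡3 (mod 8); ε(u)ε(v)=1·1, αω(v)=0·1, βω(u)=0·1; sum ≡ 1  ⇒  -1.
(a,b)_19: α=1, u≡7; β=0, v≡11 (mod 19); (7|19)=+1, (11|19)=+1; sign (−1)^0·+1^0·+1^1 = +1.
(a,b)_29: α=0, u≡19; β=1, v≡20 (mod 29); (19|29)=-1, (20|29)=+1; sign (−1)^0·-1^1·+1^0 = -1.
(a,b)_17: α=-2, u≡13; β=0, v≡5 (mod 17); (13|17)=+1, (5|17)=-1; sign (−1)^0·+1^0·-1^-2 = +1.
(a,b)_41: α=2, u≡30; β=0, v≡29 (mod 41); (30|41)=-1, (29|41)=-1; sign (−1)^0·-1^0·-1^2 = +1.
(a,b)_3: α=0, u≡1; β=2, v≡1 (mod 3); (1|3)=+1, (1|3)=+1; sign (−1)^0·+1^2·+1^0 = +1.
(a,b)_∞: sgn(19)=+, sgn(-29)=−, so +1.
(19, -29 / ℚ) ramifies at {2, 29}: a division algebra.

[2, 29]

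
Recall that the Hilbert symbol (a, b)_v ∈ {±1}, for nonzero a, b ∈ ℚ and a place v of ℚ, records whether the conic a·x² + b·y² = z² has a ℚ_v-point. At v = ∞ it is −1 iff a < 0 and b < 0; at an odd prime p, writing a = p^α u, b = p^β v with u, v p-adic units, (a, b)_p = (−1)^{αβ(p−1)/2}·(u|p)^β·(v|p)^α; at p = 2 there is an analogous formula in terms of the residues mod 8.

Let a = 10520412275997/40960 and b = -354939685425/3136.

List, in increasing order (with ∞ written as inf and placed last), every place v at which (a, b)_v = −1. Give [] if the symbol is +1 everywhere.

[5, 19]

(a, b) ≡ (125970, -17) mod (ℚ^×)²; places V = {2, 3, 5, 7, 13, 17, 19, ∞}.
(a,b)_3: α=5, u≡2; β=4, v≡1 (mod 3); (2|3)=-1, (1|3)=+1; sign (−1)^0·-1^4·+1^5 = +1.
(a,b)_2: α=-13, β=-6; u≡1, v≡7 (mod 8); ε(u)ε(v)=0·1, αω(v)=-13·0, βω(u)=-6·0; sum ≡ 0  ⇒  +1.
(a,b)_5: α=-1, u≡1; β=2, v≡3 (mod 5); (1|5)=+1, (3|5)=-1; sign (−1)^0·+1^2·-1^-1 = -1.
(a,b)_7: α=0, u≡5; β=-2, v≡4 (mod 7); (5|7)=-1, (4|7)=+1; sign (−1)^0·-1^-2·+1^0 = +1.
(a,b)_17: α=1, u≡16; β=1, v≡16 (mod 17); (16|17)=+1, (16|17)=+1; sign (−1)^0·+1^1·+1^1 = +1.
(a,b)_19: α=3, u≡10; β=2, v≡12 (mod 19); (10|19)=-1, (12|19)=-1; sign (−1)^0·-1^2·-1^3 = -1.
(a,b)_13: α=5, u≡8; β=4, v≡1 (mod 13); (8|13)=-1, (1|13)=+1; sign (−1)^0·-1^4·+1^5 = +1.
(a,b)_∞: sgn(125970)=+, sgn(-17)=−, so +1.
Ram(125970, -17) = {5, 19}; no ℚ_5-point on the conic.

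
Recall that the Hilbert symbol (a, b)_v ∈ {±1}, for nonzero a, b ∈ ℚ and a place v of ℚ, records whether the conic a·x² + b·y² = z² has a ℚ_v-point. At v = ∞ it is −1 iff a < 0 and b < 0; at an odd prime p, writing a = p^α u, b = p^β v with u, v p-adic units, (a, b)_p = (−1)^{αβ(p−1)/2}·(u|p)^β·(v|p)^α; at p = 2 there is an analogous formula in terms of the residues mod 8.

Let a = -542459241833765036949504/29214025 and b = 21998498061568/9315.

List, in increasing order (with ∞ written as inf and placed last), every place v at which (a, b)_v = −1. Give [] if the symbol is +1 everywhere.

[2, 23, 31, 43]

Mod squares: a ≡ -8029, b ≡ 153295. Check v ∈ {∞, 2, 3, 5, 7, 23, 31, 37, 43, 47}.
v=43: a=43^2·(≡22), b=43^1·(≡42) mod 43; (22|43)=-1, (42|43)=-1; (−1)^{2·1·21}·(-1)^1·(-1)^2 = -1.
v=23: a=23^-2·(≡21), b=23^-1·(≡9) mod 23; (21|23)=-1, (9|23)=+1; (−1)^{-2·-1·11}·(-1)^-1·(+1)^-2 = -1.
v=∞: -8029 < 0 and 153295 > 0  ⇒  (a,b)_∞ = +1.
v=47: a=47^-2·(≡14), b=47^0·(≡32) mod 47; (14|47)=+1, (32|47)=+1; (−1)^{-2·0·23}·(+1)^0·(+1)^-2 = +1.
v=5: a=5^-2·(≡1), b=5^-1·(≡1) mod 5; (1|5)=+1, (1|5)=+1; (−1)^{-2·-1·2}·(+1)^-1·(+1)^-2 = +1.
v=2: v_2(a)=16, v_2(b)=8; units ≡ 3, 7 (mod 8); ε·ε+αω+βω = 1·1+16·0+8·1 ≡ 1  ⇒  (a,b)_2 = -1.
v=3: a=3^2·(≡2), b=3^-4·(≡1) mod 3; (2|3)=-1, (1|3)=+1; (−1)^{2·-4·1}·(-1)^-4·(+1)^2 = +1.
v=7: a=7^3·(≡1), b=7^2·(≡1) mod 7; (1|7)=+1, (1|7)=+1; (−1)^{3·2·3}·(+1)^2·(+1)^3 = +1.
v=31: a=31^5·(≡8), b=31^3·(≡18) mod 31; (8|31)=+1, (18|31)=+1; (−1)^{5·3·15}·(+1)^3·(+1)^5 = -1.
v=37: a=37^3·(≡15), b=37^2·(≡33) mod 37; (15|37)=-1, (33|37)=+1; (−1)^{3·2·18}·(-1)^2·(+1)^3 = +1.
Ram(-8029, 153295) = {2, 23, 31, 43}; no ℚ_2-point on the conic.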